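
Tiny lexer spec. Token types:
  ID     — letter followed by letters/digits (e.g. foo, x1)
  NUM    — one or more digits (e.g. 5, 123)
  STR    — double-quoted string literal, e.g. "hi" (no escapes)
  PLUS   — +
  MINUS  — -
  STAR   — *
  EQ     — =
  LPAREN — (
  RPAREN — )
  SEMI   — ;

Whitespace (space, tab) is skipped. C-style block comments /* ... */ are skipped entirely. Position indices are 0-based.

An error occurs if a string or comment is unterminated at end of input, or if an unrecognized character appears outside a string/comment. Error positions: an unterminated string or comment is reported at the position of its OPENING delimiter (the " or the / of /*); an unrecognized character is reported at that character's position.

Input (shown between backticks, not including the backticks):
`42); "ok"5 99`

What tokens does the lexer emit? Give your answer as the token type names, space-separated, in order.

pos=0: emit NUM '42' (now at pos=2)
pos=2: emit RPAREN ')'
pos=3: emit SEMI ';'
pos=5: enter STRING mode
pos=5: emit STR "ok" (now at pos=9)
pos=9: emit NUM '5' (now at pos=10)
pos=11: emit NUM '99' (now at pos=13)
DONE. 6 tokens: [NUM, RPAREN, SEMI, STR, NUM, NUM]

Answer: NUM RPAREN SEMI STR NUM NUM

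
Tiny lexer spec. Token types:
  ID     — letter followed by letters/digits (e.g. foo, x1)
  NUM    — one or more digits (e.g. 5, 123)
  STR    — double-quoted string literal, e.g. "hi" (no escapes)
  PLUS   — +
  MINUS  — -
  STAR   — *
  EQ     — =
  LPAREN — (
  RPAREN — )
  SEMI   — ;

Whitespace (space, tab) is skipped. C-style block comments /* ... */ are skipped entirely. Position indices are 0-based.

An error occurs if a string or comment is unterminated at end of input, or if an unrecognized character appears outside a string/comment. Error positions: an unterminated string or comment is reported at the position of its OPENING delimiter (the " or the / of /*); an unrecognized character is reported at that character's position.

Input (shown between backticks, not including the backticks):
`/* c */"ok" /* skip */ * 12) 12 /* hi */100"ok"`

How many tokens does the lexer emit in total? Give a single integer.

Answer: 7

Derivation:
pos=0: enter COMMENT mode (saw '/*')
exit COMMENT mode (now at pos=7)
pos=7: enter STRING mode
pos=7: emit STR "ok" (now at pos=11)
pos=12: enter COMMENT mode (saw '/*')
exit COMMENT mode (now at pos=22)
pos=23: emit STAR '*'
pos=25: emit NUM '12' (now at pos=27)
pos=27: emit RPAREN ')'
pos=29: emit NUM '12' (now at pos=31)
pos=32: enter COMMENT mode (saw '/*')
exit COMMENT mode (now at pos=40)
pos=40: emit NUM '100' (now at pos=43)
pos=43: enter STRING mode
pos=43: emit STR "ok" (now at pos=47)
DONE. 7 tokens: [STR, STAR, NUM, RPAREN, NUM, NUM, STR]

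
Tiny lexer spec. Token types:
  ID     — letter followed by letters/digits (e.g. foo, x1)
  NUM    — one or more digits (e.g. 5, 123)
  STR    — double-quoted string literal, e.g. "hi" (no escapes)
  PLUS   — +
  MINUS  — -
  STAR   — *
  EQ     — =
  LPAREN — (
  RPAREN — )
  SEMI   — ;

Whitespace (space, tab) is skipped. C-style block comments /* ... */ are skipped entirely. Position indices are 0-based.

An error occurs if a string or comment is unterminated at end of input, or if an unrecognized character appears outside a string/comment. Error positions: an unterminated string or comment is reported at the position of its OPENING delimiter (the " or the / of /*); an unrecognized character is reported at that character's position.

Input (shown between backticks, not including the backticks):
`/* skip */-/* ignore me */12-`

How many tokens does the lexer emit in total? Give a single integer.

Answer: 3

Derivation:
pos=0: enter COMMENT mode (saw '/*')
exit COMMENT mode (now at pos=10)
pos=10: emit MINUS '-'
pos=11: enter COMMENT mode (saw '/*')
exit COMMENT mode (now at pos=26)
pos=26: emit NUM '12' (now at pos=28)
pos=28: emit MINUS '-'
DONE. 3 tokens: [MINUS, NUM, MINUS]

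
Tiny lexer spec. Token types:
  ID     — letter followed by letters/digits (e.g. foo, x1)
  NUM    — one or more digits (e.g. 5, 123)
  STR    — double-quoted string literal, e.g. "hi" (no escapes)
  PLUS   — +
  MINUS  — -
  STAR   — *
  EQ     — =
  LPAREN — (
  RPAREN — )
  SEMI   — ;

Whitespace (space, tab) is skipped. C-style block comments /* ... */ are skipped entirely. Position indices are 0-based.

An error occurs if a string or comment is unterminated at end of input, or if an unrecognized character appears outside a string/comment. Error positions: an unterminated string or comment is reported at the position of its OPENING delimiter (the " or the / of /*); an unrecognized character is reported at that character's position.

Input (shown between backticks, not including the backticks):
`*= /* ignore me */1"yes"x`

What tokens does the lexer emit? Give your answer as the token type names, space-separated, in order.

Answer: STAR EQ NUM STR ID

Derivation:
pos=0: emit STAR '*'
pos=1: emit EQ '='
pos=3: enter COMMENT mode (saw '/*')
exit COMMENT mode (now at pos=18)
pos=18: emit NUM '1' (now at pos=19)
pos=19: enter STRING mode
pos=19: emit STR "yes" (now at pos=24)
pos=24: emit ID 'x' (now at pos=25)
DONE. 5 tokens: [STAR, EQ, NUM, STR, ID]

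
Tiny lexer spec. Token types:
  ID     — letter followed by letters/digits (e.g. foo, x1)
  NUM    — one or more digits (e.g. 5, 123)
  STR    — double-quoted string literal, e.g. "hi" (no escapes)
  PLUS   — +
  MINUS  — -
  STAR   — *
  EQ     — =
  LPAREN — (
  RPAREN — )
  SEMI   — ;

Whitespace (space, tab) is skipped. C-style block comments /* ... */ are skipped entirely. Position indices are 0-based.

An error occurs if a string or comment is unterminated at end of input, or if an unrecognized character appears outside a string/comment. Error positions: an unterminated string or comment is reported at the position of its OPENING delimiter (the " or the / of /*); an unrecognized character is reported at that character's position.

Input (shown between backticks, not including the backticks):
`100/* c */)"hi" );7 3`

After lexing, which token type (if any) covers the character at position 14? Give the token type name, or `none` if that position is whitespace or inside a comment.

pos=0: emit NUM '100' (now at pos=3)
pos=3: enter COMMENT mode (saw '/*')
exit COMMENT mode (now at pos=10)
pos=10: emit RPAREN ')'
pos=11: enter STRING mode
pos=11: emit STR "hi" (now at pos=15)
pos=16: emit RPAREN ')'
pos=17: emit SEMI ';'
pos=18: emit NUM '7' (now at pos=19)
pos=20: emit NUM '3' (now at pos=21)
DONE. 7 tokens: [NUM, RPAREN, STR, RPAREN, SEMI, NUM, NUM]
Position 14: char is '"' -> STR

Answer: STR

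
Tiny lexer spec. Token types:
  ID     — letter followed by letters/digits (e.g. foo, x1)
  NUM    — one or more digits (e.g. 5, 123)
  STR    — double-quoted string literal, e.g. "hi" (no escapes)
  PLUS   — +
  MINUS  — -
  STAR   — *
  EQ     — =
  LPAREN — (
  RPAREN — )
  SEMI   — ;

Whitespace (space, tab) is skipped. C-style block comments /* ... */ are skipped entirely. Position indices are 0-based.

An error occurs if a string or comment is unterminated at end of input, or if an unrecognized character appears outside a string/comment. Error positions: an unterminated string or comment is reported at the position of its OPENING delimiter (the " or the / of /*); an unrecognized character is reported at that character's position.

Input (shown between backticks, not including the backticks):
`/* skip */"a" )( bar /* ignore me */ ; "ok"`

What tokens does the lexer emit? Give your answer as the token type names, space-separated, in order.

pos=0: enter COMMENT mode (saw '/*')
exit COMMENT mode (now at pos=10)
pos=10: enter STRING mode
pos=10: emit STR "a" (now at pos=13)
pos=14: emit RPAREN ')'
pos=15: emit LPAREN '('
pos=17: emit ID 'bar' (now at pos=20)
pos=21: enter COMMENT mode (saw '/*')
exit COMMENT mode (now at pos=36)
pos=37: emit SEMI ';'
pos=39: enter STRING mode
pos=39: emit STR "ok" (now at pos=43)
DONE. 6 tokens: [STR, RPAREN, LPAREN, ID, SEMI, STR]

Answer: STR RPAREN LPAREN ID SEMI STR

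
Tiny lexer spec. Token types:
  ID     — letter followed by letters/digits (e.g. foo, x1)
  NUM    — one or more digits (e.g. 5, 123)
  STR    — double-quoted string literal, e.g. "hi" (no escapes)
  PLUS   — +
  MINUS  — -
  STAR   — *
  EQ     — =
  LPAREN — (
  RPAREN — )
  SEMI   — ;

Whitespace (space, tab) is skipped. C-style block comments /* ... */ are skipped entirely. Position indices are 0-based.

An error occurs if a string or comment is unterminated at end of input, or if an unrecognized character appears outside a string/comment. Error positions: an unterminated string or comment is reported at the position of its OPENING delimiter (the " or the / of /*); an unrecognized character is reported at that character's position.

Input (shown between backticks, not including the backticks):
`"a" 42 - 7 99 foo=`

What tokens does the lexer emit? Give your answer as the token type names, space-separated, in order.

Answer: STR NUM MINUS NUM NUM ID EQ

Derivation:
pos=0: enter STRING mode
pos=0: emit STR "a" (now at pos=3)
pos=4: emit NUM '42' (now at pos=6)
pos=7: emit MINUS '-'
pos=9: emit NUM '7' (now at pos=10)
pos=11: emit NUM '99' (now at pos=13)
pos=14: emit ID 'foo' (now at pos=17)
pos=17: emit EQ '='
DONE. 7 tokens: [STR, NUM, MINUS, NUM, NUM, ID, EQ]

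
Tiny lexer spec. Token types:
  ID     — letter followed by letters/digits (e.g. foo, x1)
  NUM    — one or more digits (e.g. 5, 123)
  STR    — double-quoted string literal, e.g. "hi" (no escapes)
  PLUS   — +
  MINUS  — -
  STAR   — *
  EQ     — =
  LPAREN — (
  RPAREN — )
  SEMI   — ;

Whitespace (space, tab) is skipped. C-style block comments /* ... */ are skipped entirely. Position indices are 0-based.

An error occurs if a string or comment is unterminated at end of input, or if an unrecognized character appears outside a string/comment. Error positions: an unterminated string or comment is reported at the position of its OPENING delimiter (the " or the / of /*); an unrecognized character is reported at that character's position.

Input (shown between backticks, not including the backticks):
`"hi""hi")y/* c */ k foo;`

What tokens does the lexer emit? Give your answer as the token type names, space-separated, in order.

Answer: STR STR RPAREN ID ID ID SEMI

Derivation:
pos=0: enter STRING mode
pos=0: emit STR "hi" (now at pos=4)
pos=4: enter STRING mode
pos=4: emit STR "hi" (now at pos=8)
pos=8: emit RPAREN ')'
pos=9: emit ID 'y' (now at pos=10)
pos=10: enter COMMENT mode (saw '/*')
exit COMMENT mode (now at pos=17)
pos=18: emit ID 'k' (now at pos=19)
pos=20: emit ID 'foo' (now at pos=23)
pos=23: emit SEMI ';'
DONE. 7 tokens: [STR, STR, RPAREN, ID, ID, ID, SEMI]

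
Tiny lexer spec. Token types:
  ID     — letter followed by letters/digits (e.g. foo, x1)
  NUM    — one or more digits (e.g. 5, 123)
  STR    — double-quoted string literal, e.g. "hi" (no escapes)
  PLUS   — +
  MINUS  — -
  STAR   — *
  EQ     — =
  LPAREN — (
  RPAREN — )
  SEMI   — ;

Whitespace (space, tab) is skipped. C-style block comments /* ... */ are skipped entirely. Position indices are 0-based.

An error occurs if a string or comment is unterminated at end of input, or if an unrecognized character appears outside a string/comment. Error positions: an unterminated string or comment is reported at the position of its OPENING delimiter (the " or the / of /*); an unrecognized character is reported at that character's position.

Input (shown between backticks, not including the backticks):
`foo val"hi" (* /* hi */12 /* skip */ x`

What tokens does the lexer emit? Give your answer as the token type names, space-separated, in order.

pos=0: emit ID 'foo' (now at pos=3)
pos=4: emit ID 'val' (now at pos=7)
pos=7: enter STRING mode
pos=7: emit STR "hi" (now at pos=11)
pos=12: emit LPAREN '('
pos=13: emit STAR '*'
pos=15: enter COMMENT mode (saw '/*')
exit COMMENT mode (now at pos=23)
pos=23: emit NUM '12' (now at pos=25)
pos=26: enter COMMENT mode (saw '/*')
exit COMMENT mode (now at pos=36)
pos=37: emit ID 'x' (now at pos=38)
DONE. 7 tokens: [ID, ID, STR, LPAREN, STAR, NUM, ID]

Answer: ID ID STR LPAREN STAR NUM ID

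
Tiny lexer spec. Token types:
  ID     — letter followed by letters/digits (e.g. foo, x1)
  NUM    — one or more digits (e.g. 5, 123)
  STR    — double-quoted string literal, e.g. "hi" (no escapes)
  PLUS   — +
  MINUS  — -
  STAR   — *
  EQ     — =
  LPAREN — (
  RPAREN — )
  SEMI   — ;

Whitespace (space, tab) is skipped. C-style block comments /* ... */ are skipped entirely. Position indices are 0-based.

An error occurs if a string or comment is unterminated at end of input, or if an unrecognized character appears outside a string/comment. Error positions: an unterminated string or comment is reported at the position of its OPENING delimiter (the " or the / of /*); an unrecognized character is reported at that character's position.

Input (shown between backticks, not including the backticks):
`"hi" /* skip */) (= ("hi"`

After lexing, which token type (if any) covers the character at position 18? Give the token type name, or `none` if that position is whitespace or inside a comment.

pos=0: enter STRING mode
pos=0: emit STR "hi" (now at pos=4)
pos=5: enter COMMENT mode (saw '/*')
exit COMMENT mode (now at pos=15)
pos=15: emit RPAREN ')'
pos=17: emit LPAREN '('
pos=18: emit EQ '='
pos=20: emit LPAREN '('
pos=21: enter STRING mode
pos=21: emit STR "hi" (now at pos=25)
DONE. 6 tokens: [STR, RPAREN, LPAREN, EQ, LPAREN, STR]
Position 18: char is '=' -> EQ

Answer: EQ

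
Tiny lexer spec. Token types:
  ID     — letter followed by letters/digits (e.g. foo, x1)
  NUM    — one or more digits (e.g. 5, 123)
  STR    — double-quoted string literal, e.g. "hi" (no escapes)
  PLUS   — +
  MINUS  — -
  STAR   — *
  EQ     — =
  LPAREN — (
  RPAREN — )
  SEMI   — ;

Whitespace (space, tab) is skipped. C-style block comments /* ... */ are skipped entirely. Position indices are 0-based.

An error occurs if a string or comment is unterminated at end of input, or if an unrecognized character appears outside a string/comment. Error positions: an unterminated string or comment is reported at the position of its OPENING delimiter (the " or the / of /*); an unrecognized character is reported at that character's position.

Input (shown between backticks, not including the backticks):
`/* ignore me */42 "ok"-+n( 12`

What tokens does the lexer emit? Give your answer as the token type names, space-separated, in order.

Answer: NUM STR MINUS PLUS ID LPAREN NUM

Derivation:
pos=0: enter COMMENT mode (saw '/*')
exit COMMENT mode (now at pos=15)
pos=15: emit NUM '42' (now at pos=17)
pos=18: enter STRING mode
pos=18: emit STR "ok" (now at pos=22)
pos=22: emit MINUS '-'
pos=23: emit PLUS '+'
pos=24: emit ID 'n' (now at pos=25)
pos=25: emit LPAREN '('
pos=27: emit NUM '12' (now at pos=29)
DONE. 7 tokens: [NUM, STR, MINUS, PLUS, ID, LPAREN, NUM]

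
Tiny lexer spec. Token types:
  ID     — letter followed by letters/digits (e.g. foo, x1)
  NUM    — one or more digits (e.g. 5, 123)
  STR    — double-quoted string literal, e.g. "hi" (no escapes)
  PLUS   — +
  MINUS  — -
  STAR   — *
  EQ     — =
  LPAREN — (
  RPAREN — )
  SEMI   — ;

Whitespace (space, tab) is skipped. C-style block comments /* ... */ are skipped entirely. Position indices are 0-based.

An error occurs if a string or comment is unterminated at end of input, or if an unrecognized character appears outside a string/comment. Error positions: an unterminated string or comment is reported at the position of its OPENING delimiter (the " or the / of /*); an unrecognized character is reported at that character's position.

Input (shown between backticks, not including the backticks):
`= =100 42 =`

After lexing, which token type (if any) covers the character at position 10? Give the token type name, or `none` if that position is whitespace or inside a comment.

pos=0: emit EQ '='
pos=2: emit EQ '='
pos=3: emit NUM '100' (now at pos=6)
pos=7: emit NUM '42' (now at pos=9)
pos=10: emit EQ '='
DONE. 5 tokens: [EQ, EQ, NUM, NUM, EQ]
Position 10: char is '=' -> EQ

Answer: EQ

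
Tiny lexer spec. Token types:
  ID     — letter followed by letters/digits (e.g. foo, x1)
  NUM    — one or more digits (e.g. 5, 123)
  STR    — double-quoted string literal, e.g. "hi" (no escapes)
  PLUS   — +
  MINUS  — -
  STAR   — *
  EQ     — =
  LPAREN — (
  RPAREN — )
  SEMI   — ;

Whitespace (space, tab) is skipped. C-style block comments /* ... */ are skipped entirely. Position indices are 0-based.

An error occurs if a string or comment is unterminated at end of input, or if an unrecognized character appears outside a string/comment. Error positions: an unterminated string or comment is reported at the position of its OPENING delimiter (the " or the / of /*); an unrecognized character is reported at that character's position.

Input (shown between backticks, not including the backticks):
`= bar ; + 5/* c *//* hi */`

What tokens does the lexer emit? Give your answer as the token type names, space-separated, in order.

Answer: EQ ID SEMI PLUS NUM

Derivation:
pos=0: emit EQ '='
pos=2: emit ID 'bar' (now at pos=5)
pos=6: emit SEMI ';'
pos=8: emit PLUS '+'
pos=10: emit NUM '5' (now at pos=11)
pos=11: enter COMMENT mode (saw '/*')
exit COMMENT mode (now at pos=18)
pos=18: enter COMMENT mode (saw '/*')
exit COMMENT mode (now at pos=26)
DONE. 5 tokens: [EQ, ID, SEMI, PLUS, NUM]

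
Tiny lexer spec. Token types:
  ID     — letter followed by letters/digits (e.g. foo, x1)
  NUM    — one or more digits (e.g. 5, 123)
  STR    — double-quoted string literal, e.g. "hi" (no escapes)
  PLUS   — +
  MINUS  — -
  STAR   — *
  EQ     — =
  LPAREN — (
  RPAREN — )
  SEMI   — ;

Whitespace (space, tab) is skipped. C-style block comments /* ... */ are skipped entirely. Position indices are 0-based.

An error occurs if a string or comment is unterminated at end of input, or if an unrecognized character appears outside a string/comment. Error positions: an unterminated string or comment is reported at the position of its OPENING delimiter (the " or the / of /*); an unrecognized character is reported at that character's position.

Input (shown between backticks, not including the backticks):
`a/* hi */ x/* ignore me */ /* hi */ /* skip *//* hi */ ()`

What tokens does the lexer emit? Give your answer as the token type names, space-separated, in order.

pos=0: emit ID 'a' (now at pos=1)
pos=1: enter COMMENT mode (saw '/*')
exit COMMENT mode (now at pos=9)
pos=10: emit ID 'x' (now at pos=11)
pos=11: enter COMMENT mode (saw '/*')
exit COMMENT mode (now at pos=26)
pos=27: enter COMMENT mode (saw '/*')
exit COMMENT mode (now at pos=35)
pos=36: enter COMMENT mode (saw '/*')
exit COMMENT mode (now at pos=46)
pos=46: enter COMMENT mode (saw '/*')
exit COMMENT mode (now at pos=54)
pos=55: emit LPAREN '('
pos=56: emit RPAREN ')'
DONE. 4 tokens: [ID, ID, LPAREN, RPAREN]

Answer: ID ID LPAREN RPAREN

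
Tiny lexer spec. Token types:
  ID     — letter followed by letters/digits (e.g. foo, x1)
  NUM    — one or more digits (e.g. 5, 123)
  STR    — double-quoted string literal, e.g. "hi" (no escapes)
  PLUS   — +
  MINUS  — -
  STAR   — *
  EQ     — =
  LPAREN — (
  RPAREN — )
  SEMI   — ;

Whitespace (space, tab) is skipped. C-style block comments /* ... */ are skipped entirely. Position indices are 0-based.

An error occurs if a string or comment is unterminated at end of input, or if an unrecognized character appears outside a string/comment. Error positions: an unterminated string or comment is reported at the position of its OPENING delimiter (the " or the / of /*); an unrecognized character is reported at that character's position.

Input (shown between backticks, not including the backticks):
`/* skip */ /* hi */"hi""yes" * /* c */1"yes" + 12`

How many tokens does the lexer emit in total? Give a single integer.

pos=0: enter COMMENT mode (saw '/*')
exit COMMENT mode (now at pos=10)
pos=11: enter COMMENT mode (saw '/*')
exit COMMENT mode (now at pos=19)
pos=19: enter STRING mode
pos=19: emit STR "hi" (now at pos=23)
pos=23: enter STRING mode
pos=23: emit STR "yes" (now at pos=28)
pos=29: emit STAR '*'
pos=31: enter COMMENT mode (saw '/*')
exit COMMENT mode (now at pos=38)
pos=38: emit NUM '1' (now at pos=39)
pos=39: enter STRING mode
pos=39: emit STR "yes" (now at pos=44)
pos=45: emit PLUS '+'
pos=47: emit NUM '12' (now at pos=49)
DONE. 7 tokens: [STR, STR, STAR, NUM, STR, PLUS, NUM]

Answer: 7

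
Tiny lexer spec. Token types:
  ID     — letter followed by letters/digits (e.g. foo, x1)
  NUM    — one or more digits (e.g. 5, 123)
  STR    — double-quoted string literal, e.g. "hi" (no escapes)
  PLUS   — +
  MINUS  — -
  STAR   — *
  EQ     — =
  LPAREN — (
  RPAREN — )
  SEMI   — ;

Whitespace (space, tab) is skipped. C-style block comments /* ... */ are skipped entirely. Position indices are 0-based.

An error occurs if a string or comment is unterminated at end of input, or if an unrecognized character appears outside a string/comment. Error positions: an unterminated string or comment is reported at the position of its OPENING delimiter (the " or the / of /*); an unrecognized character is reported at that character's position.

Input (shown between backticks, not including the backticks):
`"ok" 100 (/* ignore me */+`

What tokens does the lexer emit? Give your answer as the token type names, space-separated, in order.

Answer: STR NUM LPAREN PLUS

Derivation:
pos=0: enter STRING mode
pos=0: emit STR "ok" (now at pos=4)
pos=5: emit NUM '100' (now at pos=8)
pos=9: emit LPAREN '('
pos=10: enter COMMENT mode (saw '/*')
exit COMMENT mode (now at pos=25)
pos=25: emit PLUS '+'
DONE. 4 tokens: [STR, NUM, LPAREN, PLUS]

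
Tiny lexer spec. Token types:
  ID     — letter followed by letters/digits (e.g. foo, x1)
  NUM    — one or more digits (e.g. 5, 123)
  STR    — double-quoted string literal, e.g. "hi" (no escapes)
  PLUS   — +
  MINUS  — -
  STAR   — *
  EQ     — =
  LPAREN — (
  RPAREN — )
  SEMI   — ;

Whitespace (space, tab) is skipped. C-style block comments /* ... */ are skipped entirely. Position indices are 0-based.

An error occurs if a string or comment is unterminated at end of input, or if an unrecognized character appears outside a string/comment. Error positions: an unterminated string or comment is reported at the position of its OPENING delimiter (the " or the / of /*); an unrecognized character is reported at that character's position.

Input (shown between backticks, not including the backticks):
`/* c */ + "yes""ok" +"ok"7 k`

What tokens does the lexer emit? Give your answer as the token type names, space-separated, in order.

pos=0: enter COMMENT mode (saw '/*')
exit COMMENT mode (now at pos=7)
pos=8: emit PLUS '+'
pos=10: enter STRING mode
pos=10: emit STR "yes" (now at pos=15)
pos=15: enter STRING mode
pos=15: emit STR "ok" (now at pos=19)
pos=20: emit PLUS '+'
pos=21: enter STRING mode
pos=21: emit STR "ok" (now at pos=25)
pos=25: emit NUM '7' (now at pos=26)
pos=27: emit ID 'k' (now at pos=28)
DONE. 7 tokens: [PLUS, STR, STR, PLUS, STR, NUM, ID]

Answer: PLUS STR STR PLUS STR NUM ID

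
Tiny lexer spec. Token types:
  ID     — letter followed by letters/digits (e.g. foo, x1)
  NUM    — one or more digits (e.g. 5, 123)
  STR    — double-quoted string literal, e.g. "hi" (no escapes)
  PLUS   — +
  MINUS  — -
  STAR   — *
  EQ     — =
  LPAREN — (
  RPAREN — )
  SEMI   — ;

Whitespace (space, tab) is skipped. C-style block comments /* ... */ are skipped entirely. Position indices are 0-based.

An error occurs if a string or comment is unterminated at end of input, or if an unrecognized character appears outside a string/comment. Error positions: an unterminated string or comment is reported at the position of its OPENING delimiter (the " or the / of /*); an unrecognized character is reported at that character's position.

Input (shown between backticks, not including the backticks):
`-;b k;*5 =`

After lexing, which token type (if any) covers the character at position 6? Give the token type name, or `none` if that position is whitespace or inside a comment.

pos=0: emit MINUS '-'
pos=1: emit SEMI ';'
pos=2: emit ID 'b' (now at pos=3)
pos=4: emit ID 'k' (now at pos=5)
pos=5: emit SEMI ';'
pos=6: emit STAR '*'
pos=7: emit NUM '5' (now at pos=8)
pos=9: emit EQ '='
DONE. 8 tokens: [MINUS, SEMI, ID, ID, SEMI, STAR, NUM, EQ]
Position 6: char is '*' -> STAR

Answer: STAR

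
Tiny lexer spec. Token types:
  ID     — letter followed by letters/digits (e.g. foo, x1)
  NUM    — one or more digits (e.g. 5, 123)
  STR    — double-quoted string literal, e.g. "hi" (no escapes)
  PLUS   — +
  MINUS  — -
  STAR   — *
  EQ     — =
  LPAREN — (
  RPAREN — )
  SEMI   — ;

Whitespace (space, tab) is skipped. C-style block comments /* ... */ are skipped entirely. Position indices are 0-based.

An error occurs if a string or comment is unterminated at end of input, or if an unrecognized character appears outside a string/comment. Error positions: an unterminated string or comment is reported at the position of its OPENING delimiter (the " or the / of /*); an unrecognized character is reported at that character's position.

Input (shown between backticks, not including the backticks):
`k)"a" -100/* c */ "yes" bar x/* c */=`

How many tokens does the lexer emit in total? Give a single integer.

pos=0: emit ID 'k' (now at pos=1)
pos=1: emit RPAREN ')'
pos=2: enter STRING mode
pos=2: emit STR "a" (now at pos=5)
pos=6: emit MINUS '-'
pos=7: emit NUM '100' (now at pos=10)
pos=10: enter COMMENT mode (saw '/*')
exit COMMENT mode (now at pos=17)
pos=18: enter STRING mode
pos=18: emit STR "yes" (now at pos=23)
pos=24: emit ID 'bar' (now at pos=27)
pos=28: emit ID 'x' (now at pos=29)
pos=29: enter COMMENT mode (saw '/*')
exit COMMENT mode (now at pos=36)
pos=36: emit EQ '='
DONE. 9 tokens: [ID, RPAREN, STR, MINUS, NUM, STR, ID, ID, EQ]

Answer: 9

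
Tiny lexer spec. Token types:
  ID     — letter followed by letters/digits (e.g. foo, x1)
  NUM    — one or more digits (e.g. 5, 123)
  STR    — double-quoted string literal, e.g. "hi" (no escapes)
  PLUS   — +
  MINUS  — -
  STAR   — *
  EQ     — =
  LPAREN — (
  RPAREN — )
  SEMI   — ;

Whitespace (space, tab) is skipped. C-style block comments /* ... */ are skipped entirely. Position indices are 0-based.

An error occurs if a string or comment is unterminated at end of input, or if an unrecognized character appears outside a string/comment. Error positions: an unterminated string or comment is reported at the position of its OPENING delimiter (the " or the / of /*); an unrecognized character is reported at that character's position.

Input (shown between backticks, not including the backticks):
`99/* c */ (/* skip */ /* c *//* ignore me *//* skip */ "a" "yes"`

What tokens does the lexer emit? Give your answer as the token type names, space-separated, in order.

Answer: NUM LPAREN STR STR

Derivation:
pos=0: emit NUM '99' (now at pos=2)
pos=2: enter COMMENT mode (saw '/*')
exit COMMENT mode (now at pos=9)
pos=10: emit LPAREN '('
pos=11: enter COMMENT mode (saw '/*')
exit COMMENT mode (now at pos=21)
pos=22: enter COMMENT mode (saw '/*')
exit COMMENT mode (now at pos=29)
pos=29: enter COMMENT mode (saw '/*')
exit COMMENT mode (now at pos=44)
pos=44: enter COMMENT mode (saw '/*')
exit COMMENT mode (now at pos=54)
pos=55: enter STRING mode
pos=55: emit STR "a" (now at pos=58)
pos=59: enter STRING mode
pos=59: emit STR "yes" (now at pos=64)
DONE. 4 tokens: [NUM, LPAREN, STR, STR]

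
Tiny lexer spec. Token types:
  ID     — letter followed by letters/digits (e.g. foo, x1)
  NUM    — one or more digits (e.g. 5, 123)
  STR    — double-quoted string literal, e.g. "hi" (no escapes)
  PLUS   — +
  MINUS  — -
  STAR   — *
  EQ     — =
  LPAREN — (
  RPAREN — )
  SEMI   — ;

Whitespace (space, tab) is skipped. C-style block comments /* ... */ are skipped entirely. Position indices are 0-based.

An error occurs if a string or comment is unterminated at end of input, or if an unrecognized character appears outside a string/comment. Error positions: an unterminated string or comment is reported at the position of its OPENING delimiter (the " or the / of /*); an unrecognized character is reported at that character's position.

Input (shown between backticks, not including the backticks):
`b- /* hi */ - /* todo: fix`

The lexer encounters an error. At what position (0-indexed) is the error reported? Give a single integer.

pos=0: emit ID 'b' (now at pos=1)
pos=1: emit MINUS '-'
pos=3: enter COMMENT mode (saw '/*')
exit COMMENT mode (now at pos=11)
pos=12: emit MINUS '-'
pos=14: enter COMMENT mode (saw '/*')
pos=14: ERROR — unterminated comment (reached EOF)

Answer: 14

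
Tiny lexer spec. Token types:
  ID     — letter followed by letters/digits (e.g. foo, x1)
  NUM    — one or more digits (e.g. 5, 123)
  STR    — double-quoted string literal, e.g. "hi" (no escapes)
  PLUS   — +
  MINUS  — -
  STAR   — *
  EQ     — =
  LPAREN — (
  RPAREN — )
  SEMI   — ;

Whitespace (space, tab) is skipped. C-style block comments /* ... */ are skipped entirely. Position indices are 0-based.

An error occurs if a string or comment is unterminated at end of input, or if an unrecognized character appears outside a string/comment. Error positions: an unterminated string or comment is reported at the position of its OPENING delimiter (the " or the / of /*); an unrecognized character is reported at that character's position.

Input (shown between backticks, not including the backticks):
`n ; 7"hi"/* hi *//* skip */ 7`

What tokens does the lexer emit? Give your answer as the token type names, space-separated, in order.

pos=0: emit ID 'n' (now at pos=1)
pos=2: emit SEMI ';'
pos=4: emit NUM '7' (now at pos=5)
pos=5: enter STRING mode
pos=5: emit STR "hi" (now at pos=9)
pos=9: enter COMMENT mode (saw '/*')
exit COMMENT mode (now at pos=17)
pos=17: enter COMMENT mode (saw '/*')
exit COMMENT mode (now at pos=27)
pos=28: emit NUM '7' (now at pos=29)
DONE. 5 tokens: [ID, SEMI, NUM, STR, NUM]

Answer: ID SEMI NUM STR NUM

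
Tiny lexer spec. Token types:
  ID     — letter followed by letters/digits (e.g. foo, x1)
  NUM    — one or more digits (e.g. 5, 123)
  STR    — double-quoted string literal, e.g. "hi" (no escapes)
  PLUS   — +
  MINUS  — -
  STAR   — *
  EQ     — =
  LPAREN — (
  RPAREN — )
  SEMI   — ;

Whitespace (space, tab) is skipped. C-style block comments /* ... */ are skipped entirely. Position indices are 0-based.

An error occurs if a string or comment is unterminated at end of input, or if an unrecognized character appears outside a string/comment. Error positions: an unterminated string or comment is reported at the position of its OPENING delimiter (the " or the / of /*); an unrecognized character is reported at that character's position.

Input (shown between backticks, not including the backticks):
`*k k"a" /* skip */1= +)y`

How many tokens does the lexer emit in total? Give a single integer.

Answer: 9

Derivation:
pos=0: emit STAR '*'
pos=1: emit ID 'k' (now at pos=2)
pos=3: emit ID 'k' (now at pos=4)
pos=4: enter STRING mode
pos=4: emit STR "a" (now at pos=7)
pos=8: enter COMMENT mode (saw '/*')
exit COMMENT mode (now at pos=18)
pos=18: emit NUM '1' (now at pos=19)
pos=19: emit EQ '='
pos=21: emit PLUS '+'
pos=22: emit RPAREN ')'
pos=23: emit ID 'y' (now at pos=24)
DONE. 9 tokens: [STAR, ID, ID, STR, NUM, EQ, PLUS, RPAREN, ID]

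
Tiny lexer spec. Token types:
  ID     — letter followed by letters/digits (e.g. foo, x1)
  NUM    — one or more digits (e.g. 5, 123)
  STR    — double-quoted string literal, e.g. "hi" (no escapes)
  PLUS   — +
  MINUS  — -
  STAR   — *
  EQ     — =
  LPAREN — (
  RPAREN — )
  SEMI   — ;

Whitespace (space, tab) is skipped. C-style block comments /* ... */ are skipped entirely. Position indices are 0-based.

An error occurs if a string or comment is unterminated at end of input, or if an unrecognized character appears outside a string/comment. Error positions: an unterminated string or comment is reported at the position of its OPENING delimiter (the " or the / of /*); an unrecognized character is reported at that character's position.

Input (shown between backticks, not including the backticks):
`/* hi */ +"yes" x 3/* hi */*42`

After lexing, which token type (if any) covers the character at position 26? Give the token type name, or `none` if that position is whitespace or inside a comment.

Answer: none

Derivation:
pos=0: enter COMMENT mode (saw '/*')
exit COMMENT mode (now at pos=8)
pos=9: emit PLUS '+'
pos=10: enter STRING mode
pos=10: emit STR "yes" (now at pos=15)
pos=16: emit ID 'x' (now at pos=17)
pos=18: emit NUM '3' (now at pos=19)
pos=19: enter COMMENT mode (saw '/*')
exit COMMENT mode (now at pos=27)
pos=27: emit STAR '*'
pos=28: emit NUM '42' (now at pos=30)
DONE. 6 tokens: [PLUS, STR, ID, NUM, STAR, NUM]
Position 26: char is '/' -> none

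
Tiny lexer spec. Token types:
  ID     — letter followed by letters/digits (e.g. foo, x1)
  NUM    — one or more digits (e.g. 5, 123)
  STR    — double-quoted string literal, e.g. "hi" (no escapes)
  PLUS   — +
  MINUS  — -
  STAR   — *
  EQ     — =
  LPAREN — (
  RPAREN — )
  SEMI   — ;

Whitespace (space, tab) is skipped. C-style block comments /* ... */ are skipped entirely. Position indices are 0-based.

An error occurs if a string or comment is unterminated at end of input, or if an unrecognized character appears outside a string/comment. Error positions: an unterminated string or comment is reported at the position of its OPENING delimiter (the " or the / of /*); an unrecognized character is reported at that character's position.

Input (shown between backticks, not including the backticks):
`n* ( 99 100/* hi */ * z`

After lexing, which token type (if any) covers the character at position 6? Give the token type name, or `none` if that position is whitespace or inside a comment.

pos=0: emit ID 'n' (now at pos=1)
pos=1: emit STAR '*'
pos=3: emit LPAREN '('
pos=5: emit NUM '99' (now at pos=7)
pos=8: emit NUM '100' (now at pos=11)
pos=11: enter COMMENT mode (saw '/*')
exit COMMENT mode (now at pos=19)
pos=20: emit STAR '*'
pos=22: emit ID 'z' (now at pos=23)
DONE. 7 tokens: [ID, STAR, LPAREN, NUM, NUM, STAR, ID]
Position 6: char is '9' -> NUM

Answer: NUM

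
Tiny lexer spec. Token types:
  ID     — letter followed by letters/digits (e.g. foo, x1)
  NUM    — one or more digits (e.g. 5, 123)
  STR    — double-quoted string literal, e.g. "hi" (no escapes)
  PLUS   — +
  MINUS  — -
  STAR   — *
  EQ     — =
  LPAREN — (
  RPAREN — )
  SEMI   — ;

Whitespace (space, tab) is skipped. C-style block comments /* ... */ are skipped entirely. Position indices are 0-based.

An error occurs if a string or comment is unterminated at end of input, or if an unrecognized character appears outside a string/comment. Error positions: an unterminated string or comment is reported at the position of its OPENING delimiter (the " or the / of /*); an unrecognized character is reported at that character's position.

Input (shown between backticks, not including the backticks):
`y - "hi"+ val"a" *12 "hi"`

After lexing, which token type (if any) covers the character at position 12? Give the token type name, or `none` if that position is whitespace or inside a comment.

pos=0: emit ID 'y' (now at pos=1)
pos=2: emit MINUS '-'
pos=4: enter STRING mode
pos=4: emit STR "hi" (now at pos=8)
pos=8: emit PLUS '+'
pos=10: emit ID 'val' (now at pos=13)
pos=13: enter STRING mode
pos=13: emit STR "a" (now at pos=16)
pos=17: emit STAR '*'
pos=18: emit NUM '12' (now at pos=20)
pos=21: enter STRING mode
pos=21: emit STR "hi" (now at pos=25)
DONE. 9 tokens: [ID, MINUS, STR, PLUS, ID, STR, STAR, NUM, STR]
Position 12: char is 'l' -> ID

Answer: ID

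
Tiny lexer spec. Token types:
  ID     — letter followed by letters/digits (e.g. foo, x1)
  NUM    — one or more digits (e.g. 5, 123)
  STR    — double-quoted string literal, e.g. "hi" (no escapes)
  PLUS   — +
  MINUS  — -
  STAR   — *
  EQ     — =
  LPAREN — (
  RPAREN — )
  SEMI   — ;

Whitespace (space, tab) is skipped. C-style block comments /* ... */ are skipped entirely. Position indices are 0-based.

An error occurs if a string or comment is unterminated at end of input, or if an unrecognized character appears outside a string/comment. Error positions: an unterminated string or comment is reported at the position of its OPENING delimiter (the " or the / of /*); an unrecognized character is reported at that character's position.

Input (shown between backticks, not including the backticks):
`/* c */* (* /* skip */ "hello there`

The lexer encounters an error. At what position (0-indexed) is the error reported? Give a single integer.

Answer: 23

Derivation:
pos=0: enter COMMENT mode (saw '/*')
exit COMMENT mode (now at pos=7)
pos=7: emit STAR '*'
pos=9: emit LPAREN '('
pos=10: emit STAR '*'
pos=12: enter COMMENT mode (saw '/*')
exit COMMENT mode (now at pos=22)
pos=23: enter STRING mode
pos=23: ERROR — unterminated string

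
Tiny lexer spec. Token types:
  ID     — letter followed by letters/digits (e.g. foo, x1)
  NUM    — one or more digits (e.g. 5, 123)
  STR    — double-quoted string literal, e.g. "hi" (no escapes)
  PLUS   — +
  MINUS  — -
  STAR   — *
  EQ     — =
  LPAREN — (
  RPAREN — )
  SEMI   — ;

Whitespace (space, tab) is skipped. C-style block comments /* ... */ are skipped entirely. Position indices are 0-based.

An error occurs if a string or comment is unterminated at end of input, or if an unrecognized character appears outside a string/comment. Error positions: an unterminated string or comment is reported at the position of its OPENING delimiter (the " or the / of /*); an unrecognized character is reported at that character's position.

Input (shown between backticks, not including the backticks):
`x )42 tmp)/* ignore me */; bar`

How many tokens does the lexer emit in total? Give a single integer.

Answer: 7

Derivation:
pos=0: emit ID 'x' (now at pos=1)
pos=2: emit RPAREN ')'
pos=3: emit NUM '42' (now at pos=5)
pos=6: emit ID 'tmp' (now at pos=9)
pos=9: emit RPAREN ')'
pos=10: enter COMMENT mode (saw '/*')
exit COMMENT mode (now at pos=25)
pos=25: emit SEMI ';'
pos=27: emit ID 'bar' (now at pos=30)
DONE. 7 tokens: [ID, RPAREN, NUM, ID, RPAREN, SEMI, ID]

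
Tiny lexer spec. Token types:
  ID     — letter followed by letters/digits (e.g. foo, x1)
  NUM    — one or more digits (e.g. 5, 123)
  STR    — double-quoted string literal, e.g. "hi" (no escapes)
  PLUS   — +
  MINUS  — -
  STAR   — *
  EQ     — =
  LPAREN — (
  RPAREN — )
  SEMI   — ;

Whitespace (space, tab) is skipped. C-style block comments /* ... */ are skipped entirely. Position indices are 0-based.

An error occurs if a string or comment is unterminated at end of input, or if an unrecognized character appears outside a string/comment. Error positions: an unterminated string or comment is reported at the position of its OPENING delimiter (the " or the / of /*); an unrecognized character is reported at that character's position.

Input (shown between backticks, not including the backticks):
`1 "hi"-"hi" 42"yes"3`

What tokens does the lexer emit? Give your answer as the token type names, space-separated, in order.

pos=0: emit NUM '1' (now at pos=1)
pos=2: enter STRING mode
pos=2: emit STR "hi" (now at pos=6)
pos=6: emit MINUS '-'
pos=7: enter STRING mode
pos=7: emit STR "hi" (now at pos=11)
pos=12: emit NUM '42' (now at pos=14)
pos=14: enter STRING mode
pos=14: emit STR "yes" (now at pos=19)
pos=19: emit NUM '3' (now at pos=20)
DONE. 7 tokens: [NUM, STR, MINUS, STR, NUM, STR, NUM]

Answer: NUM STR MINUS STR NUM STR NUM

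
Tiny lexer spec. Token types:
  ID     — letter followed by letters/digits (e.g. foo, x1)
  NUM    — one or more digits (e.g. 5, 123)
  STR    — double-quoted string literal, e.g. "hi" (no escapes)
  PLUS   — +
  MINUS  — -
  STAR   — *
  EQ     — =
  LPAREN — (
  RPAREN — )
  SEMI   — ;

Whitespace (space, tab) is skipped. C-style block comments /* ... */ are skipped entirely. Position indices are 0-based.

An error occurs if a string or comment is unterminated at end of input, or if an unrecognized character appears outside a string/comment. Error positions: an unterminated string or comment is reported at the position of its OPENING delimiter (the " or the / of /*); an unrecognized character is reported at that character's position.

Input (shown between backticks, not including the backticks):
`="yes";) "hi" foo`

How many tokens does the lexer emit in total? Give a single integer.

pos=0: emit EQ '='
pos=1: enter STRING mode
pos=1: emit STR "yes" (now at pos=6)
pos=6: emit SEMI ';'
pos=7: emit RPAREN ')'
pos=9: enter STRING mode
pos=9: emit STR "hi" (now at pos=13)
pos=14: emit ID 'foo' (now at pos=17)
DONE. 6 tokens: [EQ, STR, SEMI, RPAREN, STR, ID]

Answer: 6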